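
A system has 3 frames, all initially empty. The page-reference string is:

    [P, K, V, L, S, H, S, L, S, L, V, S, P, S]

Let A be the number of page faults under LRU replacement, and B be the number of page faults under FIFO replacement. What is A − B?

-1

Under LRU: F F F F F F . . . . F . F . → 8 faults.
Under FIFO: F F F F F F . . . . F . F F → 9 faults.
A − B = 8 − 9 = -1.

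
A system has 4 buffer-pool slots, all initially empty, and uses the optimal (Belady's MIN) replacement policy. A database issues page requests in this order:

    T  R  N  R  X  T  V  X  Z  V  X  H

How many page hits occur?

5

T -> fault, frames {T}
R -> fault, frames {T,R}
N -> fault, frames {T,R,N}
R -> hit
X -> fault, frames {T,R,N,X}
T -> hit
V -> fault, evict N, frames {T,R,X,V}
X -> hit
Z -> fault, evict R, frames {T,X,V,Z}
V -> hit
X -> hit
H -> fault, evict Z, frames {T,X,V,H}
Hits: 5.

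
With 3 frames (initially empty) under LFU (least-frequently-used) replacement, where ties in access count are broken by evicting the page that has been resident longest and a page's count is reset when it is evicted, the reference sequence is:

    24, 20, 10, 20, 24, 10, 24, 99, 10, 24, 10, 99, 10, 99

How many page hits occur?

10

24: fault, frames (24)
20: fault, frames (24 20)
10: fault, frames (24 20 10)
20: hit
24: hit
10: hit
24: hit
99: fault, evict 20, frames (24 10 99)
10: hit
24: hit
10: hit
99: hit
10: hit
99: hit
Hits: 10.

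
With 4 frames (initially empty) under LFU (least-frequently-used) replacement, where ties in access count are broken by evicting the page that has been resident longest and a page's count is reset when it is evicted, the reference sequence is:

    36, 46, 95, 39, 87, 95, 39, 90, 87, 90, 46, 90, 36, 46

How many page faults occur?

36 -> fault, frames {36}
46 -> fault, frames {36,46}
95 -> fault, frames {36,46,95}
39 -> fault, frames {36,46,95,39}
87 -> fault, evict 36, frames {46,95,39,87}
95 -> hit
39 -> hit
90 -> fault, evict 46, frames {95,39,87,90}
87 -> hit
90 -> hit
46 -> fault, evict 95, frames {39,87,90,46}
90 -> hit
36 -> fault, evict 46, frames {39,87,90,36}
46 -> fault, evict 36, frames {39,87,90,46}
Page faults: 9.

9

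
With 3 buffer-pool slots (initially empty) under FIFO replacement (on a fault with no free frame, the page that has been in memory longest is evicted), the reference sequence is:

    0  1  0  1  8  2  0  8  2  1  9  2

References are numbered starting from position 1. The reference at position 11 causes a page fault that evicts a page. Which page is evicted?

2

pos 1: 0 → fault, frames [0]
pos 2: 1 → fault, frames [0, 1]
pos 3: 0 → hit
pos 4: 1 → hit
pos 5: 8 → fault, frames [0, 1, 8]
pos 6: 2 → fault, evict 0, frames [1, 8, 2]
pos 7: 0 → fault, evict 1, frames [8, 2, 0]
pos 8: 8 → hit
pos 9: 2 → hit
pos 10: 1 → fault, evict 8, frames [2, 0, 1]
pos 11: 9 → fault, evict 2, frames [0, 1, 9]
At position 11, page 2 is evicted.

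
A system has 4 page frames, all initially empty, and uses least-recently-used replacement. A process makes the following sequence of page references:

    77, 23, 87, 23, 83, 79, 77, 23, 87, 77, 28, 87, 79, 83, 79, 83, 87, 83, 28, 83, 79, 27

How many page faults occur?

11

77 → fault, frames [77]
23 → fault, frames [77, 23]
87 → fault, frames [77, 23, 87]
23 → hit
83 → fault, frames [77, 87, 23, 83]
79 → fault, evict 77, frames [87, 23, 83, 79]
77 → fault, evict 87, frames [23, 83, 79, 77]
23 → hit
87 → fault, evict 83, frames [79, 77, 23, 87]
77 → hit
28 → fault, evict 79, frames [23, 87, 77, 28]
87 → hit
79 → fault, evict 23, frames [77, 28, 87, 79]
83 → fault, evict 77, frames [28, 87, 79, 83]
79 → hit
83 → hit
87 → hit
83 → hit
28 → hit
83 → hit
79 → hit
27 → fault, evict 87, frames [28, 83, 79, 27]
Page faults: 11.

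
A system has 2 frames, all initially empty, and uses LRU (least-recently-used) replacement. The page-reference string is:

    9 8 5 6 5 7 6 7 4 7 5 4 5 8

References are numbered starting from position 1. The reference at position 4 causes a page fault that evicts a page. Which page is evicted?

8

pos 1: 9 -> fault, frames (9)
pos 2: 8 -> fault, frames (9 8)
pos 3: 5 -> fault, evict 9, frames (8 5)
pos 4: 6 -> fault, evict 8, frames (5 6)
At position 4, page 8 is evicted.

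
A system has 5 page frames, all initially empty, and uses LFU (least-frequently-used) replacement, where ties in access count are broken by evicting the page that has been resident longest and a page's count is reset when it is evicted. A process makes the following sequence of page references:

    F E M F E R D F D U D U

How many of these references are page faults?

6

F → miss, frames [F]
E → miss, frames [F, E]
M → miss, frames [F, E, M]
F → hit
E → hit
R → miss, frames [F, E, M, R]
D → miss, frames [F, E, M, R, D]
F → hit
D → hit
U → miss, evict M, frames [F, E, R, D, U]
D → hit
U → hit
Page faults: 6.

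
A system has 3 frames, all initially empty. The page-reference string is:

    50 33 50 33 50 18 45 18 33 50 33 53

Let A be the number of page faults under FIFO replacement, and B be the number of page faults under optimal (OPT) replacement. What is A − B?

1

Under FIFO: F F . . . F F . . F F F → 7 faults.
Under OPT: F F . . . F F . . F . F → 6 faults.
A − B = 7 − 6 = 1.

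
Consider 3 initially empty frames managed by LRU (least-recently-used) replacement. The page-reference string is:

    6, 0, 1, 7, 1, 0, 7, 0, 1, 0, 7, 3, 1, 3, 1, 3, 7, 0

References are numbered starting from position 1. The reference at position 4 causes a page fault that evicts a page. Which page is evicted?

pos 1: 6 → fault, frames [6]
pos 2: 0 → fault, frames [6, 0]
pos 3: 1 → fault, frames [6, 0, 1]
pos 4: 7 → fault, evict 6, frames [0, 1, 7]
At position 4, page 6 is evicted.

6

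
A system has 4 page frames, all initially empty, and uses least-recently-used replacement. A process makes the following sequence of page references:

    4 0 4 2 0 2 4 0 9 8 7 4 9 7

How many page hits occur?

7

4: miss, frames (4)
0: miss, frames (4 0)
4: hit
2: miss, frames (0 4 2)
0: hit
2: hit
4: hit
0: hit
9: miss, frames (2 4 0 9)
8: miss, evict 2, frames (4 0 9 8)
7: miss, evict 4, frames (0 9 8 7)
4: miss, evict 0, frames (9 8 7 4)
9: hit
7: hit
Hits: 7.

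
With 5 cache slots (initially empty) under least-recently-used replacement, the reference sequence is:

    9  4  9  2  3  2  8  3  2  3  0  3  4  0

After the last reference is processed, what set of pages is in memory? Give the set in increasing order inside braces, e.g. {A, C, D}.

9 -> fault, frames [9]
4 -> fault, frames [9, 4]
9 -> hit
2 -> fault, frames [4, 9, 2]
3 -> fault, frames [4, 9, 2, 3]
2 -> hit
8 -> fault, frames [4, 9, 3, 2, 8]
3 -> hit
2 -> hit
3 -> hit
0 -> fault, evict 4, frames [9, 8, 2, 3, 0]
3 -> hit
4 -> fault, evict 9, frames [8, 2, 0, 3, 4]
0 -> hit

{0, 2, 3, 4, 8}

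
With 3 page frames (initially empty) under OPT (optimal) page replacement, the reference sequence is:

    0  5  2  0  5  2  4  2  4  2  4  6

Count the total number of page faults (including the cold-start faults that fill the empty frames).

0: fault, frames {0}
5: fault, frames {0,5}
2: fault, frames {0,5,2}
0: hit
5: hit
2: hit
4: fault, evict 5, frames {0,2,4}
2: hit
4: hit
2: hit
4: hit
6: fault, evict 4, frames {0,2,6}
Page faults: 5.

5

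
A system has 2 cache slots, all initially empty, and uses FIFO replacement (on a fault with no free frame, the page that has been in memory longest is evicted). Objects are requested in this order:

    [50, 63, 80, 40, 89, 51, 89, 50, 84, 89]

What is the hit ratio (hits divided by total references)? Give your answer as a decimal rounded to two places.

50 -> miss, frames (50)
63 -> miss, frames (50 63)
80 -> miss, evict 50, frames (63 80)
40 -> miss, evict 63, frames (80 40)
89 -> miss, evict 80, frames (40 89)
51 -> miss, evict 40, frames (89 51)
89 -> hit
50 -> miss, evict 89, frames (51 50)
84 -> miss, evict 51, frames (50 84)
89 -> miss, evict 50, frames (84 89)
Hits: 1 of 10 references → 1/10 = 0.1000.

0.10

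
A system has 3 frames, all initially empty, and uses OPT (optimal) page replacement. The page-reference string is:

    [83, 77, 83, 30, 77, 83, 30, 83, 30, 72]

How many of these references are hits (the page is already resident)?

83 -> fault, frames (83)
77 -> fault, frames (83 77)
83 -> hit
30 -> fault, frames (83 77 30)
77 -> hit
83 -> hit
30 -> hit
83 -> hit
30 -> hit
72 -> fault, evict 30, frames (83 77 72)
Hits: 6.

6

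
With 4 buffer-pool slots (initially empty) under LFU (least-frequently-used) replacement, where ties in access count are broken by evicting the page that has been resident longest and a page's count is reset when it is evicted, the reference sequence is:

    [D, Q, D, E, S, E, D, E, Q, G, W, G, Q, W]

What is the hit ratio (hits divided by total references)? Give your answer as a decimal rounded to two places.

D: miss, frames {D}
Q: miss, frames {D,Q}
D: hit
E: miss, frames {D,Q,E}
S: miss, frames {D,Q,E,S}
E: hit
D: hit
E: hit
Q: hit
G: miss, evict S, frames {D,Q,E,G}
W: miss, evict G, frames {D,Q,E,W}
G: miss, evict W, frames {D,Q,E,G}
Q: hit
W: miss, evict G, frames {D,Q,E,W}
Hits: 6 of 14 references → 6/14 = 0.4286.

0.43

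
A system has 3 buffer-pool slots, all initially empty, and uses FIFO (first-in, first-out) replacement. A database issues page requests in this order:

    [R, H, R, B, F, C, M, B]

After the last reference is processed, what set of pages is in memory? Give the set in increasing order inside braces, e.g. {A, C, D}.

{B, C, M}

R → fault, frames (R)
H → fault, frames (R H)
R → hit
B → fault, frames (R H B)
F → fault, evict R, frames (H B F)
C → fault, evict H, frames (B F C)
M → fault, evict B, frames (F C M)
B → fault, evict F, frames (C M B)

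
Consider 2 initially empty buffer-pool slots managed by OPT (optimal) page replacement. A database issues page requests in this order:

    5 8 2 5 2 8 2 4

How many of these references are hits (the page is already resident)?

3

5 -> miss, frames (5)
8 -> miss, frames (5 8)
2 -> miss, evict 8, frames (5 2)
5 -> hit
2 -> hit
8 -> miss, evict 5, frames (2 8)
2 -> hit
4 -> miss, evict 8, frames (2 4)
Hits: 3.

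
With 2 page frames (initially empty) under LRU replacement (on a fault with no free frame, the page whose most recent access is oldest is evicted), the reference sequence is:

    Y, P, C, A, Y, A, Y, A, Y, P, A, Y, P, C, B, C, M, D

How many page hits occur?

Y → fault, frames (Y)
P → fault, frames (Y P)
C → fault, evict Y, frames (P C)
A → fault, evict P, frames (C A)
Y → fault, evict C, frames (A Y)
A → hit
Y → hit
A → hit
Y → hit
P → fault, evict A, frames (Y P)
A → fault, evict Y, frames (P A)
Y → fault, evict P, frames (A Y)
P → fault, evict A, frames (Y P)
C → fault, evict Y, frames (P C)
B → fault, evict P, frames (C B)
C → hit
M → fault, evict B, frames (C M)
D → fault, evict C, frames (M D)
Hits: 5.

5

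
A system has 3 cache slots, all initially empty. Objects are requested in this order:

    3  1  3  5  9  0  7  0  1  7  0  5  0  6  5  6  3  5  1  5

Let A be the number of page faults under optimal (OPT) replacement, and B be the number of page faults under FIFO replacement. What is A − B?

-4

Under OPT: F F . F F F F . . . . F . F . . F . . . → 9 faults.
Under FIFO: F F . F F F F . F . . F F F . . F F F . → 13 faults.
A − B = 9 − 13 = -4.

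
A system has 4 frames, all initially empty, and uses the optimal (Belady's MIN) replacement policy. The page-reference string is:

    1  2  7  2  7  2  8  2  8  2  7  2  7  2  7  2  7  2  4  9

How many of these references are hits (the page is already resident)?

14

1 → fault, frames {1}
2 → fault, frames {1,2}
7 → fault, frames {1,2,7}
2 → hit
7 → hit
2 → hit
8 → fault, frames {1,2,7,8}
2 → hit
8 → hit
2 → hit
7 → hit
2 → hit
7 → hit
2 → hit
7 → hit
2 → hit
7 → hit
2 → hit
4 → fault, evict 8, frames {1,2,7,4}
9 → fault, evict 4, frames {1,2,7,9}
Hits: 14.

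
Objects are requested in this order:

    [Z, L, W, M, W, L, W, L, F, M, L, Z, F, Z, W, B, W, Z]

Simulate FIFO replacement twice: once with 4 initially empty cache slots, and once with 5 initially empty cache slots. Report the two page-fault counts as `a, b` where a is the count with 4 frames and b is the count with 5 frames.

8, 7

4 frames: F F F F . . . . F . . F . . . F F . → 8 faults.
5 frames: F F F F . . . . F . . . . . . F . F → 7 faults.
7 < 8: adding a frame reduced faults, as is typical.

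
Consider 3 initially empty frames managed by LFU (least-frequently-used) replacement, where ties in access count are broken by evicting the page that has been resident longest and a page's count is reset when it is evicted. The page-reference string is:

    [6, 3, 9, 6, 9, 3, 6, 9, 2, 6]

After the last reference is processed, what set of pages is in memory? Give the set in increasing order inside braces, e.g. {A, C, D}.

{2, 6, 9}

6 -> miss, frames (6)
3 -> miss, frames (6 3)
9 -> miss, frames (6 3 9)
6 -> hit
9 -> hit
3 -> hit
6 -> hit
9 -> hit
2 -> miss, evict 3, frames (6 9 2)
6 -> hit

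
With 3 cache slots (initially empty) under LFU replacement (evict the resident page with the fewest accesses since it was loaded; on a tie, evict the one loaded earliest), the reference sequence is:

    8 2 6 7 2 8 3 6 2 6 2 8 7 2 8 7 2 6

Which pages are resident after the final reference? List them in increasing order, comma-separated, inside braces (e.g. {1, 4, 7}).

8 -> miss, frames [8]
2 -> miss, frames [8, 2]
6 -> miss, frames [8, 2, 6]
7 -> miss, evict 8, frames [2, 6, 7]
2 -> hit
8 -> miss, evict 6, frames [2, 7, 8]
3 -> miss, evict 7, frames [2, 8, 3]
6 -> miss, evict 8, frames [2, 3, 6]
2 -> hit
6 -> hit
2 -> hit
8 -> miss, evict 3, frames [2, 6, 8]
7 -> miss, evict 8, frames [2, 6, 7]
2 -> hit
8 -> miss, evict 7, frames [2, 6, 8]
7 -> miss, evict 8, frames [2, 6, 7]
2 -> hit
6 -> hit

{2, 6, 7}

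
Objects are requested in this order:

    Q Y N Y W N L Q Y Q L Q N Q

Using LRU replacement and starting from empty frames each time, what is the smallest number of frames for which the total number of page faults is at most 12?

f=1: 14 faults
f=2: 10 faults
f=3: 8 faults
f=4: 7 faults
f=5: 5 faults
Smallest f with faults ≤ 12 is 2.

2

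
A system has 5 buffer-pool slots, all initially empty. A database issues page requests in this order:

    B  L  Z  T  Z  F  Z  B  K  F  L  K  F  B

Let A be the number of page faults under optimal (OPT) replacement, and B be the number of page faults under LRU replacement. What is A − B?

Under OPT: F F F F . F . . F . . . . . → 6 faults.
Under LRU: F F F F . F . . F . F . . . → 7 faults.
A − B = 6 − 7 = -1.

-1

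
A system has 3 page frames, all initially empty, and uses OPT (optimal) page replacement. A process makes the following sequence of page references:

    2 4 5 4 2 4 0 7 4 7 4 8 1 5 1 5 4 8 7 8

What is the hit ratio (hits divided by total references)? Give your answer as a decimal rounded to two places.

2 → fault, frames (2)
4 → fault, frames (2 4)
5 → fault, frames (2 4 5)
4 → hit
2 → hit
4 → hit
0 → fault, evict 2, frames (4 5 0)
7 → fault, evict 0, frames (4 5 7)
4 → hit
7 → hit
4 → hit
8 → fault, evict 7, frames (4 5 8)
1 → fault, evict 8, frames (4 5 1)
5 → hit
1 → hit
5 → hit
4 → hit
8 → fault, evict 1, frames (4 5 8)
7 → fault, evict 5, frames (4 8 7)
8 → hit
Hits: 11 of 20 references → 11/20 = 0.5500.

0.55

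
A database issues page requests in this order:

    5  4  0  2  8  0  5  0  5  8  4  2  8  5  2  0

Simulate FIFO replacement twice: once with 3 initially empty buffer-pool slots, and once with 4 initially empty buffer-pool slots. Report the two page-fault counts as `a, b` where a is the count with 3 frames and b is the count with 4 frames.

3 frames: F F F F F . F F . . F F F F . F → 12 faults.
4 frames: F F F F F . F . . . F . . . . F → 8 faults.
8 < 12: adding a frame reduced faults, as is typical.

12, 8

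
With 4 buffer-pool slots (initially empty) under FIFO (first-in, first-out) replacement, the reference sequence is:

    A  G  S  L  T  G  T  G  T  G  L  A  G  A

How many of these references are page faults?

7

A → miss, frames (A)
G → miss, frames (A G)
S → miss, frames (A G S)
L → miss, frames (A G S L)
T → miss, evict A, frames (G S L T)
G → hit
T → hit
G → hit
T → hit
G → hit
L → hit
A → miss, evict G, frames (S L T A)
G → miss, evict S, frames (L T A G)
A → hit
Page faults: 7.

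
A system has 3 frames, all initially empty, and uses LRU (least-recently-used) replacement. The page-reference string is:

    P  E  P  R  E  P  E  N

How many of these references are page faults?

4

P -> fault, frames [P]
E -> fault, frames [P, E]
P -> hit
R -> fault, frames [E, P, R]
E -> hit
P -> hit
E -> hit
N -> fault, evict R, frames [P, E, N]
Page faults: 4.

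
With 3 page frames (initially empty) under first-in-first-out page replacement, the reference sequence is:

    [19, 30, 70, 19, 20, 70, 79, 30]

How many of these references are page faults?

6

19: miss, frames [19]
30: miss, frames [19, 30]
70: miss, frames [19, 30, 70]
19: hit
20: miss, evict 19, frames [30, 70, 20]
70: hit
79: miss, evict 30, frames [70, 20, 79]
30: miss, evict 70, frames [20, 79, 30]
Page faults: 6.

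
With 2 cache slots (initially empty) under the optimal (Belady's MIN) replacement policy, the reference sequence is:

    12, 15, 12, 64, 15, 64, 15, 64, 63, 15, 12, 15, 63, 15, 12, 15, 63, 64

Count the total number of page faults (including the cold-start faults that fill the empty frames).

9

12 -> miss, frames {12}
15 -> miss, frames {12,15}
12 -> hit
64 -> miss, evict 12, frames {15,64}
15 -> hit
64 -> hit
15 -> hit
64 -> hit
63 -> miss, evict 64, frames {15,63}
15 -> hit
12 -> miss, evict 63, frames {15,12}
15 -> hit
63 -> miss, evict 12, frames {15,63}
15 -> hit
12 -> miss, evict 63, frames {15,12}
15 -> hit
63 -> miss, evict 12, frames {15,63}
64 -> miss, evict 63, frames {15,64}
Page faults: 9.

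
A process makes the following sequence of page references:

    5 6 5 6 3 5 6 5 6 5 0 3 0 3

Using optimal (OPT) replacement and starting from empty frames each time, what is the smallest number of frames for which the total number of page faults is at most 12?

2

f=1: 14 faults
f=2: 6 faults
f=3: 4 faults
f=4: 4 faults
Smallest f with faults ≤ 12 is 2.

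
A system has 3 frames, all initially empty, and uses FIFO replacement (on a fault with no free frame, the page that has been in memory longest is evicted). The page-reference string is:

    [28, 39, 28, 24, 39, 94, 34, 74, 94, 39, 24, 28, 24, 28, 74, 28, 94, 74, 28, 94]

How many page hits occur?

28: miss, frames {28}
39: miss, frames {28,39}
28: hit
24: miss, frames {28,39,24}
39: hit
94: miss, evict 28, frames {39,24,94}
34: miss, evict 39, frames {24,94,34}
74: miss, evict 24, frames {94,34,74}
94: hit
39: miss, evict 94, frames {34,74,39}
24: miss, evict 34, frames {74,39,24}
28: miss, evict 74, frames {39,24,28}
24: hit
28: hit
74: miss, evict 39, frames {24,28,74}
28: hit
94: miss, evict 24, frames {28,74,94}
74: hit
28: hit
94: hit
Hits: 9.

9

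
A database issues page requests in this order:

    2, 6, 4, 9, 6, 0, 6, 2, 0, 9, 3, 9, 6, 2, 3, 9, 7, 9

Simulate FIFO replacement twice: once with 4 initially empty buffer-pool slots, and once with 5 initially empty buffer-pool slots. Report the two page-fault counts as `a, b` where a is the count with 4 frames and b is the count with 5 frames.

4 frames: F F F F . F . F . . F . F . . F F . → 10 faults.
5 frames: F F F F . F . . . . F . . F . . F . → 8 faults.
8 < 10: adding a frame reduced faults, as is typical.

10, 8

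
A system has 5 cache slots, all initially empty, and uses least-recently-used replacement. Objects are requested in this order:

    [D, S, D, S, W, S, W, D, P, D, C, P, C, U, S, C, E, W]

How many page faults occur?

9

D -> miss, frames (D)
S -> miss, frames (D S)
D -> hit
S -> hit
W -> miss, frames (D S W)
S -> hit
W -> hit
D -> hit
P -> miss, frames (S W D P)
D -> hit
C -> miss, frames (S W P D C)
P -> hit
C -> hit
U -> miss, evict S, frames (W D P C U)
S -> miss, evict W, frames (D P C U S)
C -> hit
E -> miss, evict D, frames (P U S C E)
W -> miss, evict P, frames (U S C E W)
Page faults: 9.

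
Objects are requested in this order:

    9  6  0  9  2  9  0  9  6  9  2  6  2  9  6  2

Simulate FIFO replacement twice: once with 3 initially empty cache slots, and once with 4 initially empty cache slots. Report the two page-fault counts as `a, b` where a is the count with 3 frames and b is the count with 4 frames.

3 frames: F F F . F F . . F . . . . . . . → 6 faults.
4 frames: F F F . F . . . . . . . . . . . → 4 faults.
4 < 6: adding a frame reduced faults, as is typical.

6, 4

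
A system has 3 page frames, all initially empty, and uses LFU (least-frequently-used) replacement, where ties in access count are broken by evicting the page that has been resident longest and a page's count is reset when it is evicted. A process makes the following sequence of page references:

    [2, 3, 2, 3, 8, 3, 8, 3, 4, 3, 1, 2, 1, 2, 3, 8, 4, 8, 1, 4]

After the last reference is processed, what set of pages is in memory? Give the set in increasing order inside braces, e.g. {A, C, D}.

2 -> fault, frames (2)
3 -> fault, frames (2 3)
2 -> hit
3 -> hit
8 -> fault, frames (2 3 8)
3 -> hit
8 -> hit
3 -> hit
4 -> fault, evict 2, frames (3 8 4)
3 -> hit
1 -> fault, evict 4, frames (3 8 1)
2 -> fault, evict 1, frames (3 8 2)
1 -> fault, evict 2, frames (3 8 1)
2 -> fault, evict 1, frames (3 8 2)
3 -> hit
8 -> hit
4 -> fault, evict 2, frames (3 8 4)
8 -> hit
1 -> fault, evict 4, frames (3 8 1)
4 -> fault, evict 1, frames (3 8 4)

{3, 4, 8}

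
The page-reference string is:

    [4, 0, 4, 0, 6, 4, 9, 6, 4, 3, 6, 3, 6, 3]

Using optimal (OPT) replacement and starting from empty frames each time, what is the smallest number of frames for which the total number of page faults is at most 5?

3

f=1: 14 faults
f=2: 6 faults
f=3: 5 faults
f=4: 5 faults
f=5: 5 faults
Smallest f with faults ≤ 5 is 3.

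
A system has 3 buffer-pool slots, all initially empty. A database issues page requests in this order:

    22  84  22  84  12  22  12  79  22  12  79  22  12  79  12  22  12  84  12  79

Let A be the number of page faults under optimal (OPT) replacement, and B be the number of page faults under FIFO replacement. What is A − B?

-3

Under OPT: F F . . F . . F . . . . . . . . . F . . → 5 faults.
Under FIFO: F F . . F . . F F . . . . . . . . F F F → 8 faults.
A − B = 5 − 8 = -3.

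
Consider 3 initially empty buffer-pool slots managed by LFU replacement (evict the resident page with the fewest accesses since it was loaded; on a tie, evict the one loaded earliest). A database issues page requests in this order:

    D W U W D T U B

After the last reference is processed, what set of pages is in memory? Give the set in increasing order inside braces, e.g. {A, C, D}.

D: miss, frames (D)
W: miss, frames (D W)
U: miss, frames (D W U)
W: hit
D: hit
T: miss, evict U, frames (D W T)
U: miss, evict T, frames (D W U)
B: miss, evict U, frames (D W B)

{B, D, W}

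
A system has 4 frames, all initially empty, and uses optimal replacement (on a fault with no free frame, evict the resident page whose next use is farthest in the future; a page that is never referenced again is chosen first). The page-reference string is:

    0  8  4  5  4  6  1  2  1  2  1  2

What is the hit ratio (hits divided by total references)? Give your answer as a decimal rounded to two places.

0.42

0: fault, frames (0)
8: fault, frames (0 8)
4: fault, frames (0 8 4)
5: fault, frames (0 8 4 5)
4: hit
6: fault, evict 5, frames (0 8 4 6)
1: fault, evict 6, frames (0 8 4 1)
2: fault, evict 4, frames (0 8 1 2)
1: hit
2: hit
1: hit
2: hit
Hits: 5 of 12 references → 5/12 = 0.4167.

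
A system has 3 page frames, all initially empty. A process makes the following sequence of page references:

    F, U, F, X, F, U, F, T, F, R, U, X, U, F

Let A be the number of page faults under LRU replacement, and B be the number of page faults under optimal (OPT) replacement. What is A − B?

Under LRU: F F . F . . . F . F F F . F → 8 faults.
Under OPT: F F . F . . . F . F . F . . → 6 faults.
A − B = 8 − 6 = 2.

2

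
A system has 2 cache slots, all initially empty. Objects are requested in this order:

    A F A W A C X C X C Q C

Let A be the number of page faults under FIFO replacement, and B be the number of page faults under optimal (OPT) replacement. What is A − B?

2

Under FIFO: F F . F F F F . . . F F → 8 faults.
Under OPT: F F . F . F F . . . F . → 6 faults.
A − B = 8 − 6 = 2.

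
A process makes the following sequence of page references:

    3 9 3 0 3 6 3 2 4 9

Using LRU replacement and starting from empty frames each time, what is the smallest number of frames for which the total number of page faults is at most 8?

2

f=1: 10 faults
f=2: 7 faults
f=3: 7 faults
f=4: 7 faults
f=5: 7 faults
f=6: 6 faults
Smallest f with faults ≤ 8 is 2.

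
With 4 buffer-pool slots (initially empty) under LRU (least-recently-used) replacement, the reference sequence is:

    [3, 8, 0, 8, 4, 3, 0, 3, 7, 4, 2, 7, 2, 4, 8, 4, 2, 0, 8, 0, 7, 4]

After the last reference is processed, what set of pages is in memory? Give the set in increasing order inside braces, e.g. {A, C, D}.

3: fault, frames [3]
8: fault, frames [3, 8]
0: fault, frames [3, 8, 0]
8: hit
4: fault, frames [3, 0, 8, 4]
3: hit
0: hit
3: hit
7: fault, evict 8, frames [4, 0, 3, 7]
4: hit
2: fault, evict 0, frames [3, 7, 4, 2]
7: hit
2: hit
4: hit
8: fault, evict 3, frames [7, 2, 4, 8]
4: hit
2: hit
0: fault, evict 7, frames [8, 4, 2, 0]
8: hit
0: hit
7: fault, evict 4, frames [2, 8, 0, 7]
4: fault, evict 2, frames [8, 0, 7, 4]

{0, 4, 7, 8}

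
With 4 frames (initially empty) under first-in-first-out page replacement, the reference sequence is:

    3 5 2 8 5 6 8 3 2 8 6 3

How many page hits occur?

6

3 → miss, frames (3)
5 → miss, frames (3 5)
2 → miss, frames (3 5 2)
8 → miss, frames (3 5 2 8)
5 → hit
6 → miss, evict 3, frames (5 2 8 6)
8 → hit
3 → miss, evict 5, frames (2 8 6 3)
2 → hit
8 → hit
6 → hit
3 → hit
Hits: 6.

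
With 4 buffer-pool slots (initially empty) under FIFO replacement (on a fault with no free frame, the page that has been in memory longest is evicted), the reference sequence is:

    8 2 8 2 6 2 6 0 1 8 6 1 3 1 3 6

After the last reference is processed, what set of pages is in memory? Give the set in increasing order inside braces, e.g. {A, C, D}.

{1, 3, 6, 8}

8: fault, frames (8)
2: fault, frames (8 2)
8: hit
2: hit
6: fault, frames (8 2 6)
2: hit
6: hit
0: fault, frames (8 2 6 0)
1: fault, evict 8, frames (2 6 0 1)
8: fault, evict 2, frames (6 0 1 8)
6: hit
1: hit
3: fault, evict 6, frames (0 1 8 3)
1: hit
3: hit
6: fault, evict 0, frames (1 8 3 6)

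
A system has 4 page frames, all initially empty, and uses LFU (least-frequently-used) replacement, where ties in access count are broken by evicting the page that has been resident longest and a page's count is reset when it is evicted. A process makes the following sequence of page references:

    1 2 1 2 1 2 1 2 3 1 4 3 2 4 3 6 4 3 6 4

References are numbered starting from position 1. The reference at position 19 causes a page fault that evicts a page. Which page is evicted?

4

pos 1: 1 → miss, frames [1]
pos 2: 2 → miss, frames [1, 2]
pos 3: 1 → hit
pos 4: 2 → hit
pos 5: 1 → hit
pos 6: 2 → hit
pos 7: 1 → hit
pos 8: 2 → hit
pos 9: 3 → miss, frames [1, 2, 3]
pos 10: 1 → hit
pos 11: 4 → miss, frames [1, 2, 3, 4]
pos 12: 3 → hit
pos 13: 2 → hit
pos 14: 4 → hit
pos 15: 3 → hit
pos 16: 6 → miss, evict 4, frames [1, 2, 3, 6]
pos 17: 4 → miss, evict 6, frames [1, 2, 3, 4]
pos 18: 3 → hit
pos 19: 6 → miss, evict 4, frames [1, 2, 3, 6]
At position 19, page 4 is evicted.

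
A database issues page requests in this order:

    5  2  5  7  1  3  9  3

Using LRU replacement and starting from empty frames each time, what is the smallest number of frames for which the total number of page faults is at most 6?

2

f=1: 8 faults
f=2: 6 faults
f=3: 6 faults
f=4: 6 faults
f=5: 6 faults
f=6: 6 faults
Smallest f with faults ≤ 6 is 2.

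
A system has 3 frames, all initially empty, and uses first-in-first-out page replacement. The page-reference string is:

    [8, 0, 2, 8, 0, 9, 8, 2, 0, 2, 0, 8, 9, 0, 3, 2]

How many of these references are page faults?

8 → fault, frames (8)
0 → fault, frames (8 0)
2 → fault, frames (8 0 2)
8 → hit
0 → hit
9 → fault, evict 8, frames (0 2 9)
8 → fault, evict 0, frames (2 9 8)
2 → hit
0 → fault, evict 2, frames (9 8 0)
2 → fault, evict 9, frames (8 0 2)
0 → hit
8 → hit
9 → fault, evict 8, frames (0 2 9)
0 → hit
3 → fault, evict 0, frames (2 9 3)
2 → hit
Page faults: 9.

9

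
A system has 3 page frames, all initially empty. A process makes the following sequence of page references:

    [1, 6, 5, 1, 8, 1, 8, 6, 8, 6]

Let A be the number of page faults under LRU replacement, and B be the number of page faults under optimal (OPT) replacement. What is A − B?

Under LRU: F F F . F . . F . . → 5 faults.
Under OPT: F F F . F . . . . . → 4 faults.
A − B = 5 − 4 = 1.

1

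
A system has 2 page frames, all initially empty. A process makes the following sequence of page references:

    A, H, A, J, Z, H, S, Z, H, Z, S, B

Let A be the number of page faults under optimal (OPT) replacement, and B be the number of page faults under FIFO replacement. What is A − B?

Under OPT: F F . F F . F . F . F F → 8 faults.
Under FIFO: F F . F F F F F F . F F → 10 faults.
A − B = 8 − 10 = -2.

-2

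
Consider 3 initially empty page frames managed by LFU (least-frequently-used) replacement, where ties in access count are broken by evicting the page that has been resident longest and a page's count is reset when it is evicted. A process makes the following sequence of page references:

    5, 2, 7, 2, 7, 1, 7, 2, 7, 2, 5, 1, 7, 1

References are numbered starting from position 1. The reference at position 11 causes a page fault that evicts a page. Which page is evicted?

1

pos 1: 5 -> miss, frames {5}
pos 2: 2 -> miss, frames {5,2}
pos 3: 7 -> miss, frames {5,2,7}
pos 4: 2 -> hit
pos 5: 7 -> hit
pos 6: 1 -> miss, evict 5, frames {2,7,1}
pos 7: 7 -> hit
pos 8: 2 -> hit
pos 9: 7 -> hit
pos 10: 2 -> hit
pos 11: 5 -> miss, evict 1, frames {2,7,5}
At position 11, page 1 is evicted.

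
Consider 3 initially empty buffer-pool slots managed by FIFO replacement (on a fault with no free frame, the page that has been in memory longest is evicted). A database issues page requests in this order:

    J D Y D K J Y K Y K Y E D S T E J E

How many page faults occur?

11

J → miss, frames {J}
D → miss, frames {J,D}
Y → miss, frames {J,D,Y}
D → hit
K → miss, evict J, frames {D,Y,K}
J → miss, evict D, frames {Y,K,J}
Y → hit
K → hit
Y → hit
K → hit
Y → hit
E → miss, evict Y, frames {K,J,E}
D → miss, evict K, frames {J,E,D}
S → miss, evict J, frames {E,D,S}
T → miss, evict E, frames {D,S,T}
E → miss, evict D, frames {S,T,E}
J → miss, evict S, frames {T,E,J}
E → hit
Page faults: 11.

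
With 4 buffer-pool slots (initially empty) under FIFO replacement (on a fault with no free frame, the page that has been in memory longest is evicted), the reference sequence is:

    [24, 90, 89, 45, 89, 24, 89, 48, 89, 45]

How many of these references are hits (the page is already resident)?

5

24: miss, frames [24]
90: miss, frames [24, 90]
89: miss, frames [24, 90, 89]
45: miss, frames [24, 90, 89, 45]
89: hit
24: hit
89: hit
48: miss, evict 24, frames [90, 89, 45, 48]
89: hit
45: hit
Hits: 5.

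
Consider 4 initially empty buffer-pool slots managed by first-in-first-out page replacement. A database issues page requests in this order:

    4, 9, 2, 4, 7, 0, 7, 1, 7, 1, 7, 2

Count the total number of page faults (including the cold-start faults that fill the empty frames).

4: miss, frames {4}
9: miss, frames {4,9}
2: miss, frames {4,9,2}
4: hit
7: miss, frames {4,9,2,7}
0: miss, evict 4, frames {9,2,7,0}
7: hit
1: miss, evict 9, frames {2,7,0,1}
7: hit
1: hit
7: hit
2: hit
Page faults: 6.

6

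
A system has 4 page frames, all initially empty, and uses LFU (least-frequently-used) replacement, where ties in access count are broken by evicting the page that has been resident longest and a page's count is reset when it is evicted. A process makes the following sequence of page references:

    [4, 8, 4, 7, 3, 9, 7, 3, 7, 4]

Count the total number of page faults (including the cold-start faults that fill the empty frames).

4: miss, frames [4]
8: miss, frames [4, 8]
4: hit
7: miss, frames [4, 8, 7]
3: miss, frames [4, 8, 7, 3]
9: miss, evict 8, frames [4, 7, 3, 9]
7: hit
3: hit
7: hit
4: hit
Page faults: 5.

5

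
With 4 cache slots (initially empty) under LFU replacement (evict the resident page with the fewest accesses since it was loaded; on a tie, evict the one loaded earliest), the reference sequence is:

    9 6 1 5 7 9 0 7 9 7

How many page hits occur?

3

9 -> miss, frames {9}
6 -> miss, frames {9,6}
1 -> miss, frames {9,6,1}
5 -> miss, frames {9,6,1,5}
7 -> miss, evict 9, frames {6,1,5,7}
9 -> miss, evict 6, frames {1,5,7,9}
0 -> miss, evict 1, frames {5,7,9,0}
7 -> hit
9 -> hit
7 -> hit
Hits: 3.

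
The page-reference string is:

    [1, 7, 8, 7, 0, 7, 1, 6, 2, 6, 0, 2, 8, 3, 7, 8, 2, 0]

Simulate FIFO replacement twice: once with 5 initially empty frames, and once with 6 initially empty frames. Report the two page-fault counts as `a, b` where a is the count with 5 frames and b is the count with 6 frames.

5 frames: F F F . F . . F F . . . . F F F . F → 10 faults.
6 frames: F F F . F . . F F . . . . F . . . . → 7 faults.
7 < 10: adding a frame reduced faults, as is typical.

10, 7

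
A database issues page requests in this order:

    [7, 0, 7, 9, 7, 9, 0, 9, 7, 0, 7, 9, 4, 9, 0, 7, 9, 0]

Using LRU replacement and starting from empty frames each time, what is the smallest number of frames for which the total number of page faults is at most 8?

f=1: 18 faults
f=2: 12 faults
f=3: 6 faults
f=4: 4 faults
Smallest f with faults ≤ 8 is 3.

3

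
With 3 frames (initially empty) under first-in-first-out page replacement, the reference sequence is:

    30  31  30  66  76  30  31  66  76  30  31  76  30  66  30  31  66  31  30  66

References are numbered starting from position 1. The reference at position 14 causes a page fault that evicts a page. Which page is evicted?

pos 1: 30: fault, frames [30]
pos 2: 31: fault, frames [30, 31]
pos 3: 30: hit
pos 4: 66: fault, frames [30, 31, 66]
pos 5: 76: fault, evict 30, frames [31, 66, 76]
pos 6: 30: fault, evict 31, frames [66, 76, 30]
pos 7: 31: fault, evict 66, frames [76, 30, 31]
pos 8: 66: fault, evict 76, frames [30, 31, 66]
pos 9: 76: fault, evict 30, frames [31, 66, 76]
pos 10: 30: fault, evict 31, frames [66, 76, 30]
pos 11: 31: fault, evict 66, frames [76, 30, 31]
pos 12: 76: hit
pos 13: 30: hit
pos 14: 66: fault, evict 76, frames [30, 31, 66]
At position 14, page 76 is evicted.

76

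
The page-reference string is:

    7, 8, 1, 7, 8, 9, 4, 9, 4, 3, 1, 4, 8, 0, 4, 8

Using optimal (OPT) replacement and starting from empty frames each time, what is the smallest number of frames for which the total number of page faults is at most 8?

3

f=1: 16 faults
f=2: 11 faults
f=3: 8 faults
f=4: 7 faults
f=5: 7 faults
f=6: 7 faults
f=7: 7 faults
Smallest f with faults ≤ 8 is 3.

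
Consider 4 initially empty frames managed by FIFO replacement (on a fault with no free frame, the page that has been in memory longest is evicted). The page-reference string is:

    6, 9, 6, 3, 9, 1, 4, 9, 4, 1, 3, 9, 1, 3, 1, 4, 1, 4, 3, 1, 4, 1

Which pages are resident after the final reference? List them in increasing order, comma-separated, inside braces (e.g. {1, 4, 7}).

6: fault, frames {6}
9: fault, frames {6,9}
6: hit
3: fault, frames {6,9,3}
9: hit
1: fault, frames {6,9,3,1}
4: fault, evict 6, frames {9,3,1,4}
9: hit
4: hit
1: hit
3: hit
9: hit
1: hit
3: hit
1: hit
4: hit
1: hit
4: hit
3: hit
1: hit
4: hit
1: hit

{1, 3, 4, 9}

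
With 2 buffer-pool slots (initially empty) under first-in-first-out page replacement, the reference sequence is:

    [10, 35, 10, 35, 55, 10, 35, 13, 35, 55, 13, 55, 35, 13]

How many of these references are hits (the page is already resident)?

10 -> fault, frames [10]
35 -> fault, frames [10, 35]
10 -> hit
35 -> hit
55 -> fault, evict 10, frames [35, 55]
10 -> fault, evict 35, frames [55, 10]
35 -> fault, evict 55, frames [10, 35]
13 -> fault, evict 10, frames [35, 13]
35 -> hit
55 -> fault, evict 35, frames [13, 55]
13 -> hit
55 -> hit
35 -> fault, evict 13, frames [55, 35]
13 -> fault, evict 55, frames [35, 13]
Hits: 5.

5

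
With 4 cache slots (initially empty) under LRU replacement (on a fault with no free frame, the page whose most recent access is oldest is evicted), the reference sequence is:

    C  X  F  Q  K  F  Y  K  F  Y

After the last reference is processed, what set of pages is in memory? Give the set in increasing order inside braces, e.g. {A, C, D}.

{F, K, Q, Y}

C → miss, frames (C)
X → miss, frames (C X)
F → miss, frames (C X F)
Q → miss, frames (C X F Q)
K → miss, evict C, frames (X F Q K)
F → hit
Y → miss, evict X, frames (Q K F Y)
K → hit
F → hit
Y → hit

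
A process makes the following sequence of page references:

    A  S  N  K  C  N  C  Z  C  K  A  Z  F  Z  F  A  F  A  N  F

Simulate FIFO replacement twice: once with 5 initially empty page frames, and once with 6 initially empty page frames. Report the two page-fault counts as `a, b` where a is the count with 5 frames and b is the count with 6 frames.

5 frames: F F F F F . . F . . F . F . . . . . F . → 9 faults.
6 frames: F F F F F . . F . . . . F . . F . . . . → 8 faults.
8 < 9: adding a frame reduced faults, as is typical.

9, 8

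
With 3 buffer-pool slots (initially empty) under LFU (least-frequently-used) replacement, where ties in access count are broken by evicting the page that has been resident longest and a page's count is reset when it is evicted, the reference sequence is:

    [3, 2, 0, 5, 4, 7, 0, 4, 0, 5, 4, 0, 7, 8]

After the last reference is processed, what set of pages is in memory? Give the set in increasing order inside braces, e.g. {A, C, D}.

{0, 4, 8}

3 -> fault, frames {3}
2 -> fault, frames {3,2}
0 -> fault, frames {3,2,0}
5 -> fault, evict 3, frames {2,0,5}
4 -> fault, evict 2, frames {0,5,4}
7 -> fault, evict 0, frames {5,4,7}
0 -> fault, evict 5, frames {4,7,0}
4 -> hit
0 -> hit
5 -> fault, evict 7, frames {4,0,5}
4 -> hit
0 -> hit
7 -> fault, evict 5, frames {4,0,7}
8 -> fault, evict 7, frames {4,0,8}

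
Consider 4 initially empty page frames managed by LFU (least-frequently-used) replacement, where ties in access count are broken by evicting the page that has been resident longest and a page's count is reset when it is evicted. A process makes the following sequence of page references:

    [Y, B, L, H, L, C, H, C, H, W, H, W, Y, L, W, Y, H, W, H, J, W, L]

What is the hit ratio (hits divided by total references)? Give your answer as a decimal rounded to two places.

0.50

Y → miss, frames (Y)
B → miss, frames (Y B)
L → miss, frames (Y B L)
H → miss, frames (Y B L H)
L → hit
C → miss, evict Y, frames (B L H C)
H → hit
C → hit
H → hit
W → miss, evict B, frames (L H C W)
H → hit
W → hit
Y → miss, evict L, frames (H C W Y)
L → miss, evict Y, frames (H C W L)
W → hit
Y → miss, evict L, frames (H C W Y)
H → hit
W → hit
H → hit
J → miss, evict Y, frames (H C W J)
W → hit
L → miss, evict J, frames (H C W L)
Hits: 11 of 22 references → 11/22 = 0.5000.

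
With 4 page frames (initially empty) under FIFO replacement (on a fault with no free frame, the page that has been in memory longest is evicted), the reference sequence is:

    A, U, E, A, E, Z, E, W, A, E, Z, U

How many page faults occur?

7

A -> fault, frames {A}
U -> fault, frames {A,U}
E -> fault, frames {A,U,E}
A -> hit
E -> hit
Z -> fault, frames {A,U,E,Z}
E -> hit
W -> fault, evict A, frames {U,E,Z,W}
A -> fault, evict U, frames {E,Z,W,A}
E -> hit
Z -> hit
U -> fault, evict E, frames {Z,W,A,U}
Page faults: 7.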